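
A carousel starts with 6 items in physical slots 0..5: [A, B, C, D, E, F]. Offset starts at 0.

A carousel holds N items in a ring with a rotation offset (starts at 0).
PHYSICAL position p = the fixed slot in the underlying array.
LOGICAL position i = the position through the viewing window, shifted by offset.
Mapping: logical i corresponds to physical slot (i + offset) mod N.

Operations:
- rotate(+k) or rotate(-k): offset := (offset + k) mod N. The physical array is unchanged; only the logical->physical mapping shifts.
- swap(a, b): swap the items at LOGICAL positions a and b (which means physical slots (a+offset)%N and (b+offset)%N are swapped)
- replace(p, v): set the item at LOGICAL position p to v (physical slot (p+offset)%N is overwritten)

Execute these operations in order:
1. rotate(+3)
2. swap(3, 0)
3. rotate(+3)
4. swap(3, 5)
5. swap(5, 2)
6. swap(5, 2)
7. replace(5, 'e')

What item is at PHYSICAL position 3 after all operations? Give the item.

After op 1 (rotate(+3)): offset=3, physical=[A,B,C,D,E,F], logical=[D,E,F,A,B,C]
After op 2 (swap(3, 0)): offset=3, physical=[D,B,C,A,E,F], logical=[A,E,F,D,B,C]
After op 3 (rotate(+3)): offset=0, physical=[D,B,C,A,E,F], logical=[D,B,C,A,E,F]
After op 4 (swap(3, 5)): offset=0, physical=[D,B,C,F,E,A], logical=[D,B,C,F,E,A]
After op 5 (swap(5, 2)): offset=0, physical=[D,B,A,F,E,C], logical=[D,B,A,F,E,C]
After op 6 (swap(5, 2)): offset=0, physical=[D,B,C,F,E,A], logical=[D,B,C,F,E,A]
After op 7 (replace(5, 'e')): offset=0, physical=[D,B,C,F,E,e], logical=[D,B,C,F,E,e]

Answer: F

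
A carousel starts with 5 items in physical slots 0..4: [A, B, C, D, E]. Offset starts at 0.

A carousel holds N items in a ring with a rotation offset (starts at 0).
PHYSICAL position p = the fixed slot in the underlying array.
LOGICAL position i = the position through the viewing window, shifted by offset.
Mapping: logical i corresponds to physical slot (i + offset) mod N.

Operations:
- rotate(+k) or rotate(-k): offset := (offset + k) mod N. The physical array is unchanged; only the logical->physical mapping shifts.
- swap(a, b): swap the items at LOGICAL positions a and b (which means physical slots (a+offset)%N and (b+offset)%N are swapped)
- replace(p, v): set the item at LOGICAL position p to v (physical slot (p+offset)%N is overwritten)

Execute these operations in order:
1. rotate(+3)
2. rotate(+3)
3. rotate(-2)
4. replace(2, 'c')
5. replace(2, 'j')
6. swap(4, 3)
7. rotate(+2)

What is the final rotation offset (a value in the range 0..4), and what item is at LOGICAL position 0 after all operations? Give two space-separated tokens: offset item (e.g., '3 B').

Answer: 1 j

Derivation:
After op 1 (rotate(+3)): offset=3, physical=[A,B,C,D,E], logical=[D,E,A,B,C]
After op 2 (rotate(+3)): offset=1, physical=[A,B,C,D,E], logical=[B,C,D,E,A]
After op 3 (rotate(-2)): offset=4, physical=[A,B,C,D,E], logical=[E,A,B,C,D]
After op 4 (replace(2, 'c')): offset=4, physical=[A,c,C,D,E], logical=[E,A,c,C,D]
After op 5 (replace(2, 'j')): offset=4, physical=[A,j,C,D,E], logical=[E,A,j,C,D]
After op 6 (swap(4, 3)): offset=4, physical=[A,j,D,C,E], logical=[E,A,j,D,C]
After op 7 (rotate(+2)): offset=1, physical=[A,j,D,C,E], logical=[j,D,C,E,A]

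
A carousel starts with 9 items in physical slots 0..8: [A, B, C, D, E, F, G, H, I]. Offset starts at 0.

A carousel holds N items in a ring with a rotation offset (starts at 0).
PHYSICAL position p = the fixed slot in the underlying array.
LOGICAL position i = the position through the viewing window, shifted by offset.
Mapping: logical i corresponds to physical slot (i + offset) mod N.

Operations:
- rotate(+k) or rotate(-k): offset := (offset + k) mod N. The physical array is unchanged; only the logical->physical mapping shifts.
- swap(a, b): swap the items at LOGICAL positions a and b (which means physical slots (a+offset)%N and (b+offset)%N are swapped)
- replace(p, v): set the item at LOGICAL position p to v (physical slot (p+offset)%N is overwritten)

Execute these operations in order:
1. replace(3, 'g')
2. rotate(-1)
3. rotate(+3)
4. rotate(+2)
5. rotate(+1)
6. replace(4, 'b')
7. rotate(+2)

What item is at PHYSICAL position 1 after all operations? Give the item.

Answer: B

Derivation:
After op 1 (replace(3, 'g')): offset=0, physical=[A,B,C,g,E,F,G,H,I], logical=[A,B,C,g,E,F,G,H,I]
After op 2 (rotate(-1)): offset=8, physical=[A,B,C,g,E,F,G,H,I], logical=[I,A,B,C,g,E,F,G,H]
After op 3 (rotate(+3)): offset=2, physical=[A,B,C,g,E,F,G,H,I], logical=[C,g,E,F,G,H,I,A,B]
After op 4 (rotate(+2)): offset=4, physical=[A,B,C,g,E,F,G,H,I], logical=[E,F,G,H,I,A,B,C,g]
After op 5 (rotate(+1)): offset=5, physical=[A,B,C,g,E,F,G,H,I], logical=[F,G,H,I,A,B,C,g,E]
After op 6 (replace(4, 'b')): offset=5, physical=[b,B,C,g,E,F,G,H,I], logical=[F,G,H,I,b,B,C,g,E]
After op 7 (rotate(+2)): offset=7, physical=[b,B,C,g,E,F,G,H,I], logical=[H,I,b,B,C,g,E,F,G]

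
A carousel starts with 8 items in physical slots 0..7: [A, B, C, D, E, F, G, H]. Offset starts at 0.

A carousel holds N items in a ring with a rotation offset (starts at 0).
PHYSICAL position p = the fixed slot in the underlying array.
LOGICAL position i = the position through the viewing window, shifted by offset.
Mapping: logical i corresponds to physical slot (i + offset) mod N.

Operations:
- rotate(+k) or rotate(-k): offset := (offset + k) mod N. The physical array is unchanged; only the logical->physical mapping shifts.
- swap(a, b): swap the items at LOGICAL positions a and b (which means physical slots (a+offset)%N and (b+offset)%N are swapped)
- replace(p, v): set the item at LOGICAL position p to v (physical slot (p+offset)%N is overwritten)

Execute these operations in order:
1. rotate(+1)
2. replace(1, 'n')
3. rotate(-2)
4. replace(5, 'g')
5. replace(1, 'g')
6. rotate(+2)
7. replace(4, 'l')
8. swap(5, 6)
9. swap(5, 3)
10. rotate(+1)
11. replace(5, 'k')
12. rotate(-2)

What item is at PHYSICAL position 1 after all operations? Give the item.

After op 1 (rotate(+1)): offset=1, physical=[A,B,C,D,E,F,G,H], logical=[B,C,D,E,F,G,H,A]
After op 2 (replace(1, 'n')): offset=1, physical=[A,B,n,D,E,F,G,H], logical=[B,n,D,E,F,G,H,A]
After op 3 (rotate(-2)): offset=7, physical=[A,B,n,D,E,F,G,H], logical=[H,A,B,n,D,E,F,G]
After op 4 (replace(5, 'g')): offset=7, physical=[A,B,n,D,g,F,G,H], logical=[H,A,B,n,D,g,F,G]
After op 5 (replace(1, 'g')): offset=7, physical=[g,B,n,D,g,F,G,H], logical=[H,g,B,n,D,g,F,G]
After op 6 (rotate(+2)): offset=1, physical=[g,B,n,D,g,F,G,H], logical=[B,n,D,g,F,G,H,g]
After op 7 (replace(4, 'l')): offset=1, physical=[g,B,n,D,g,l,G,H], logical=[B,n,D,g,l,G,H,g]
After op 8 (swap(5, 6)): offset=1, physical=[g,B,n,D,g,l,H,G], logical=[B,n,D,g,l,H,G,g]
After op 9 (swap(5, 3)): offset=1, physical=[g,B,n,D,H,l,g,G], logical=[B,n,D,H,l,g,G,g]
After op 10 (rotate(+1)): offset=2, physical=[g,B,n,D,H,l,g,G], logical=[n,D,H,l,g,G,g,B]
After op 11 (replace(5, 'k')): offset=2, physical=[g,B,n,D,H,l,g,k], logical=[n,D,H,l,g,k,g,B]
After op 12 (rotate(-2)): offset=0, physical=[g,B,n,D,H,l,g,k], logical=[g,B,n,D,H,l,g,k]

Answer: B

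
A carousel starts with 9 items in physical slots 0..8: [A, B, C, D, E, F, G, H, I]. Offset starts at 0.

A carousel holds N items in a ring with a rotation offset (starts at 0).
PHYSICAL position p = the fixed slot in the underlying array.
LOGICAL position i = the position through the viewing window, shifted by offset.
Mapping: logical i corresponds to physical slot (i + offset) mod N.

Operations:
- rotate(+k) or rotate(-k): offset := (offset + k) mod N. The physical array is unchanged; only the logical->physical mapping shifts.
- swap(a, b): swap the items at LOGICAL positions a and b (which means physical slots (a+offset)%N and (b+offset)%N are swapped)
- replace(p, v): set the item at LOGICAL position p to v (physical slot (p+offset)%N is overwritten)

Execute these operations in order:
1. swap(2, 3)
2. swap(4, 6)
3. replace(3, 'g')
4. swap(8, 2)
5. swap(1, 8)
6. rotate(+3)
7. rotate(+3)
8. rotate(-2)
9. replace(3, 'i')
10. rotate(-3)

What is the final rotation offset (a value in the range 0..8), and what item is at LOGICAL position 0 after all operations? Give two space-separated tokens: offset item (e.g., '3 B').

Answer: 1 D

Derivation:
After op 1 (swap(2, 3)): offset=0, physical=[A,B,D,C,E,F,G,H,I], logical=[A,B,D,C,E,F,G,H,I]
After op 2 (swap(4, 6)): offset=0, physical=[A,B,D,C,G,F,E,H,I], logical=[A,B,D,C,G,F,E,H,I]
After op 3 (replace(3, 'g')): offset=0, physical=[A,B,D,g,G,F,E,H,I], logical=[A,B,D,g,G,F,E,H,I]
After op 4 (swap(8, 2)): offset=0, physical=[A,B,I,g,G,F,E,H,D], logical=[A,B,I,g,G,F,E,H,D]
After op 5 (swap(1, 8)): offset=0, physical=[A,D,I,g,G,F,E,H,B], logical=[A,D,I,g,G,F,E,H,B]
After op 6 (rotate(+3)): offset=3, physical=[A,D,I,g,G,F,E,H,B], logical=[g,G,F,E,H,B,A,D,I]
After op 7 (rotate(+3)): offset=6, physical=[A,D,I,g,G,F,E,H,B], logical=[E,H,B,A,D,I,g,G,F]
After op 8 (rotate(-2)): offset=4, physical=[A,D,I,g,G,F,E,H,B], logical=[G,F,E,H,B,A,D,I,g]
After op 9 (replace(3, 'i')): offset=4, physical=[A,D,I,g,G,F,E,i,B], logical=[G,F,E,i,B,A,D,I,g]
After op 10 (rotate(-3)): offset=1, physical=[A,D,I,g,G,F,E,i,B], logical=[D,I,g,G,F,E,i,B,A]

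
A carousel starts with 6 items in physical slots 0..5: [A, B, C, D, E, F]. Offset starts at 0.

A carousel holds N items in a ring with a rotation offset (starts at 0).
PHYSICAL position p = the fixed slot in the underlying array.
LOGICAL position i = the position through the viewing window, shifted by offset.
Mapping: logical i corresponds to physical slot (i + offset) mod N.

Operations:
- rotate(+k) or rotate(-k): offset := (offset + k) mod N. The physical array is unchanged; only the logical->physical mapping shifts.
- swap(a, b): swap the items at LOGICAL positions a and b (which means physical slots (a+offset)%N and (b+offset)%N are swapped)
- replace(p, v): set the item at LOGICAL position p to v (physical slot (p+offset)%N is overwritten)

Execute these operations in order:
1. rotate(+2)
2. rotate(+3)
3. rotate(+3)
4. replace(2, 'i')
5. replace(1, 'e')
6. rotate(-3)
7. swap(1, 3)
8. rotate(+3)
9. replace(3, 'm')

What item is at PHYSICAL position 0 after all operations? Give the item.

Answer: C

Derivation:
After op 1 (rotate(+2)): offset=2, physical=[A,B,C,D,E,F], logical=[C,D,E,F,A,B]
After op 2 (rotate(+3)): offset=5, physical=[A,B,C,D,E,F], logical=[F,A,B,C,D,E]
After op 3 (rotate(+3)): offset=2, physical=[A,B,C,D,E,F], logical=[C,D,E,F,A,B]
After op 4 (replace(2, 'i')): offset=2, physical=[A,B,C,D,i,F], logical=[C,D,i,F,A,B]
After op 5 (replace(1, 'e')): offset=2, physical=[A,B,C,e,i,F], logical=[C,e,i,F,A,B]
After op 6 (rotate(-3)): offset=5, physical=[A,B,C,e,i,F], logical=[F,A,B,C,e,i]
After op 7 (swap(1, 3)): offset=5, physical=[C,B,A,e,i,F], logical=[F,C,B,A,e,i]
After op 8 (rotate(+3)): offset=2, physical=[C,B,A,e,i,F], logical=[A,e,i,F,C,B]
After op 9 (replace(3, 'm')): offset=2, physical=[C,B,A,e,i,m], logical=[A,e,i,m,C,B]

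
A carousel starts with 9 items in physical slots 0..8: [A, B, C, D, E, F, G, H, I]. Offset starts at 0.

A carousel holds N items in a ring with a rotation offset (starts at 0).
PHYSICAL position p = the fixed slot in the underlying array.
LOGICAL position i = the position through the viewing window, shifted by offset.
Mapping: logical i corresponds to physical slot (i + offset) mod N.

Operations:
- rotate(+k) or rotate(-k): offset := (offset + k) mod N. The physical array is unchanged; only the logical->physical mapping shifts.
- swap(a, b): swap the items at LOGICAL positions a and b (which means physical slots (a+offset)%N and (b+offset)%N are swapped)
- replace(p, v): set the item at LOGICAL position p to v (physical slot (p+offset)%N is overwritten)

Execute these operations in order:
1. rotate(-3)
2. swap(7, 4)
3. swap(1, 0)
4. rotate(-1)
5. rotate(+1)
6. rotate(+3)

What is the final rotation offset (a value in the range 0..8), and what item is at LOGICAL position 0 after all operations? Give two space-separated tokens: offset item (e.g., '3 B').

After op 1 (rotate(-3)): offset=6, physical=[A,B,C,D,E,F,G,H,I], logical=[G,H,I,A,B,C,D,E,F]
After op 2 (swap(7, 4)): offset=6, physical=[A,E,C,D,B,F,G,H,I], logical=[G,H,I,A,E,C,D,B,F]
After op 3 (swap(1, 0)): offset=6, physical=[A,E,C,D,B,F,H,G,I], logical=[H,G,I,A,E,C,D,B,F]
After op 4 (rotate(-1)): offset=5, physical=[A,E,C,D,B,F,H,G,I], logical=[F,H,G,I,A,E,C,D,B]
After op 5 (rotate(+1)): offset=6, physical=[A,E,C,D,B,F,H,G,I], logical=[H,G,I,A,E,C,D,B,F]
After op 6 (rotate(+3)): offset=0, physical=[A,E,C,D,B,F,H,G,I], logical=[A,E,C,D,B,F,H,G,I]

Answer: 0 A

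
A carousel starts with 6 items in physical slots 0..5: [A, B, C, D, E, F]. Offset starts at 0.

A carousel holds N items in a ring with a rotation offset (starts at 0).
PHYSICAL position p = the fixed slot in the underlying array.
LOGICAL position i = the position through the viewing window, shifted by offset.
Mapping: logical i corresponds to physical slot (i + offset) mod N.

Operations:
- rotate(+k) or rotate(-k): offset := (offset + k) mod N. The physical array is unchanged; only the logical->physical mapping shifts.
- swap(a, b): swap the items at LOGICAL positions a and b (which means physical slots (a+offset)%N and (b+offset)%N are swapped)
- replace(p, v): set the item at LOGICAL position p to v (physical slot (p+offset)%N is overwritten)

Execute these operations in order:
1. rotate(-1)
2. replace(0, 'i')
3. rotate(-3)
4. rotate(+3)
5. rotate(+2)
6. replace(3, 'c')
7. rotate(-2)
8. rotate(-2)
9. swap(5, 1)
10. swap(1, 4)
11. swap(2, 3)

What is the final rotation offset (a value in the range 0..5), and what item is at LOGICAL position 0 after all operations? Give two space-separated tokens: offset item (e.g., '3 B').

After op 1 (rotate(-1)): offset=5, physical=[A,B,C,D,E,F], logical=[F,A,B,C,D,E]
After op 2 (replace(0, 'i')): offset=5, physical=[A,B,C,D,E,i], logical=[i,A,B,C,D,E]
After op 3 (rotate(-3)): offset=2, physical=[A,B,C,D,E,i], logical=[C,D,E,i,A,B]
After op 4 (rotate(+3)): offset=5, physical=[A,B,C,D,E,i], logical=[i,A,B,C,D,E]
After op 5 (rotate(+2)): offset=1, physical=[A,B,C,D,E,i], logical=[B,C,D,E,i,A]
After op 6 (replace(3, 'c')): offset=1, physical=[A,B,C,D,c,i], logical=[B,C,D,c,i,A]
After op 7 (rotate(-2)): offset=5, physical=[A,B,C,D,c,i], logical=[i,A,B,C,D,c]
After op 8 (rotate(-2)): offset=3, physical=[A,B,C,D,c,i], logical=[D,c,i,A,B,C]
After op 9 (swap(5, 1)): offset=3, physical=[A,B,c,D,C,i], logical=[D,C,i,A,B,c]
After op 10 (swap(1, 4)): offset=3, physical=[A,C,c,D,B,i], logical=[D,B,i,A,C,c]
After op 11 (swap(2, 3)): offset=3, physical=[i,C,c,D,B,A], logical=[D,B,A,i,C,c]

Answer: 3 D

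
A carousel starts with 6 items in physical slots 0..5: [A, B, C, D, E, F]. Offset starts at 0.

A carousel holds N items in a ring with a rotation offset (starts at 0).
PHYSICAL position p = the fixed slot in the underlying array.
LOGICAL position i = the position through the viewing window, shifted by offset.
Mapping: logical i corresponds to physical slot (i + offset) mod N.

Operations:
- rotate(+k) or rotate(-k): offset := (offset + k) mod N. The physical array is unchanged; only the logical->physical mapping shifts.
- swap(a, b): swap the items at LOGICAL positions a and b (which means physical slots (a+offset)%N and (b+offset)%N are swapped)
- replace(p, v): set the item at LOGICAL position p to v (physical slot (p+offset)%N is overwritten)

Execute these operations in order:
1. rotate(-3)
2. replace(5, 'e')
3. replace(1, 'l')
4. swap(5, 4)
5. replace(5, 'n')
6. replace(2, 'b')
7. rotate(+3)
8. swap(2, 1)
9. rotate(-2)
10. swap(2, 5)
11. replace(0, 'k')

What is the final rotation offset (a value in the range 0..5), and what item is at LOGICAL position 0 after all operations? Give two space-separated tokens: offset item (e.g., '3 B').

Answer: 4 k

Derivation:
After op 1 (rotate(-3)): offset=3, physical=[A,B,C,D,E,F], logical=[D,E,F,A,B,C]
After op 2 (replace(5, 'e')): offset=3, physical=[A,B,e,D,E,F], logical=[D,E,F,A,B,e]
After op 3 (replace(1, 'l')): offset=3, physical=[A,B,e,D,l,F], logical=[D,l,F,A,B,e]
After op 4 (swap(5, 4)): offset=3, physical=[A,e,B,D,l,F], logical=[D,l,F,A,e,B]
After op 5 (replace(5, 'n')): offset=3, physical=[A,e,n,D,l,F], logical=[D,l,F,A,e,n]
After op 6 (replace(2, 'b')): offset=3, physical=[A,e,n,D,l,b], logical=[D,l,b,A,e,n]
After op 7 (rotate(+3)): offset=0, physical=[A,e,n,D,l,b], logical=[A,e,n,D,l,b]
After op 8 (swap(2, 1)): offset=0, physical=[A,n,e,D,l,b], logical=[A,n,e,D,l,b]
After op 9 (rotate(-2)): offset=4, physical=[A,n,e,D,l,b], logical=[l,b,A,n,e,D]
After op 10 (swap(2, 5)): offset=4, physical=[D,n,e,A,l,b], logical=[l,b,D,n,e,A]
After op 11 (replace(0, 'k')): offset=4, physical=[D,n,e,A,k,b], logical=[k,b,D,n,e,A]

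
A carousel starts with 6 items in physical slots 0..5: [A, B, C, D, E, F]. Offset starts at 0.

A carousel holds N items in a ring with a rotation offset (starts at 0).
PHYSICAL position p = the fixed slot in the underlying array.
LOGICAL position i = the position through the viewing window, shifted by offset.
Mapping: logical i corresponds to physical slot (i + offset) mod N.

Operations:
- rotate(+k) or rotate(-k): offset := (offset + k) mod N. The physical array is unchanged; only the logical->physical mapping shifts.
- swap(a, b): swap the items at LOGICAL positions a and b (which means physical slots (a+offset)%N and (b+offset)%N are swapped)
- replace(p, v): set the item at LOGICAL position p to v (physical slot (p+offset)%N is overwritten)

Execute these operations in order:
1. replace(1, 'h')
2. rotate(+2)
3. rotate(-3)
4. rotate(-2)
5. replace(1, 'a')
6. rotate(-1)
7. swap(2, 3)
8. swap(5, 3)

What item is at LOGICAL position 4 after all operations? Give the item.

Answer: A

Derivation:
After op 1 (replace(1, 'h')): offset=0, physical=[A,h,C,D,E,F], logical=[A,h,C,D,E,F]
After op 2 (rotate(+2)): offset=2, physical=[A,h,C,D,E,F], logical=[C,D,E,F,A,h]
After op 3 (rotate(-3)): offset=5, physical=[A,h,C,D,E,F], logical=[F,A,h,C,D,E]
After op 4 (rotate(-2)): offset=3, physical=[A,h,C,D,E,F], logical=[D,E,F,A,h,C]
After op 5 (replace(1, 'a')): offset=3, physical=[A,h,C,D,a,F], logical=[D,a,F,A,h,C]
After op 6 (rotate(-1)): offset=2, physical=[A,h,C,D,a,F], logical=[C,D,a,F,A,h]
After op 7 (swap(2, 3)): offset=2, physical=[A,h,C,D,F,a], logical=[C,D,F,a,A,h]
After op 8 (swap(5, 3)): offset=2, physical=[A,a,C,D,F,h], logical=[C,D,F,h,A,a]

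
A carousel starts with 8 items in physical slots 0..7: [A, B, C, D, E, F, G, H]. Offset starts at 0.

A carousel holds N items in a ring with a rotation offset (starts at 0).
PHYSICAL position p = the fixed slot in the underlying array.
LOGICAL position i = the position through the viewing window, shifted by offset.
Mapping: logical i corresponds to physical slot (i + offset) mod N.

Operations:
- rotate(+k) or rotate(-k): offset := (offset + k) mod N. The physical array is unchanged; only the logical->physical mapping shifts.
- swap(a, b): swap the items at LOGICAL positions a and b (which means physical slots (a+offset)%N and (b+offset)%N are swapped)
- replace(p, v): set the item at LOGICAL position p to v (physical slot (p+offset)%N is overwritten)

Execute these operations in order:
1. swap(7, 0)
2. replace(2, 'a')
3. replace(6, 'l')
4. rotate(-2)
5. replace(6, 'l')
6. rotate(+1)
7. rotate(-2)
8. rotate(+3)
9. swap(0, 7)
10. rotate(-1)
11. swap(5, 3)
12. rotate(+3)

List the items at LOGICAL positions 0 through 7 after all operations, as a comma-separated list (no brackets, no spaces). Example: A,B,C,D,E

After op 1 (swap(7, 0)): offset=0, physical=[H,B,C,D,E,F,G,A], logical=[H,B,C,D,E,F,G,A]
After op 2 (replace(2, 'a')): offset=0, physical=[H,B,a,D,E,F,G,A], logical=[H,B,a,D,E,F,G,A]
After op 3 (replace(6, 'l')): offset=0, physical=[H,B,a,D,E,F,l,A], logical=[H,B,a,D,E,F,l,A]
After op 4 (rotate(-2)): offset=6, physical=[H,B,a,D,E,F,l,A], logical=[l,A,H,B,a,D,E,F]
After op 5 (replace(6, 'l')): offset=6, physical=[H,B,a,D,l,F,l,A], logical=[l,A,H,B,a,D,l,F]
After op 6 (rotate(+1)): offset=7, physical=[H,B,a,D,l,F,l,A], logical=[A,H,B,a,D,l,F,l]
After op 7 (rotate(-2)): offset=5, physical=[H,B,a,D,l,F,l,A], logical=[F,l,A,H,B,a,D,l]
After op 8 (rotate(+3)): offset=0, physical=[H,B,a,D,l,F,l,A], logical=[H,B,a,D,l,F,l,A]
After op 9 (swap(0, 7)): offset=0, physical=[A,B,a,D,l,F,l,H], logical=[A,B,a,D,l,F,l,H]
After op 10 (rotate(-1)): offset=7, physical=[A,B,a,D,l,F,l,H], logical=[H,A,B,a,D,l,F,l]
After op 11 (swap(5, 3)): offset=7, physical=[A,B,l,D,a,F,l,H], logical=[H,A,B,l,D,a,F,l]
After op 12 (rotate(+3)): offset=2, physical=[A,B,l,D,a,F,l,H], logical=[l,D,a,F,l,H,A,B]

Answer: l,D,a,F,l,H,A,B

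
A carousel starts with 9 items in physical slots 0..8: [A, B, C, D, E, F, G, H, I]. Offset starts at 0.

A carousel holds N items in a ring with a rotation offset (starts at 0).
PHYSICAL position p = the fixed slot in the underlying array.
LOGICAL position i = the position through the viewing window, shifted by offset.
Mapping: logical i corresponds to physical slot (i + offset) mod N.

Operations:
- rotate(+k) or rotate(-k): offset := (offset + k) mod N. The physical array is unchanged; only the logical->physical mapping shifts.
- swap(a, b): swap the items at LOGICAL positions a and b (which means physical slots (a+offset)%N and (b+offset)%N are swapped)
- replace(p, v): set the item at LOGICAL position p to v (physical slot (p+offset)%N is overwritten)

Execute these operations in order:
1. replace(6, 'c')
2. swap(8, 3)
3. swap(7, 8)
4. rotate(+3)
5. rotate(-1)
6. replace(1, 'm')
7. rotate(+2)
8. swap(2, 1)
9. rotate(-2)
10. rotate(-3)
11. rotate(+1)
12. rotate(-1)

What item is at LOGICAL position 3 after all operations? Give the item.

Answer: C

Derivation:
After op 1 (replace(6, 'c')): offset=0, physical=[A,B,C,D,E,F,c,H,I], logical=[A,B,C,D,E,F,c,H,I]
After op 2 (swap(8, 3)): offset=0, physical=[A,B,C,I,E,F,c,H,D], logical=[A,B,C,I,E,F,c,H,D]
After op 3 (swap(7, 8)): offset=0, physical=[A,B,C,I,E,F,c,D,H], logical=[A,B,C,I,E,F,c,D,H]
After op 4 (rotate(+3)): offset=3, physical=[A,B,C,I,E,F,c,D,H], logical=[I,E,F,c,D,H,A,B,C]
After op 5 (rotate(-1)): offset=2, physical=[A,B,C,I,E,F,c,D,H], logical=[C,I,E,F,c,D,H,A,B]
After op 6 (replace(1, 'm')): offset=2, physical=[A,B,C,m,E,F,c,D,H], logical=[C,m,E,F,c,D,H,A,B]
After op 7 (rotate(+2)): offset=4, physical=[A,B,C,m,E,F,c,D,H], logical=[E,F,c,D,H,A,B,C,m]
After op 8 (swap(2, 1)): offset=4, physical=[A,B,C,m,E,c,F,D,H], logical=[E,c,F,D,H,A,B,C,m]
After op 9 (rotate(-2)): offset=2, physical=[A,B,C,m,E,c,F,D,H], logical=[C,m,E,c,F,D,H,A,B]
After op 10 (rotate(-3)): offset=8, physical=[A,B,C,m,E,c,F,D,H], logical=[H,A,B,C,m,E,c,F,D]
After op 11 (rotate(+1)): offset=0, physical=[A,B,C,m,E,c,F,D,H], logical=[A,B,C,m,E,c,F,D,H]
After op 12 (rotate(-1)): offset=8, physical=[A,B,C,m,E,c,F,D,H], logical=[H,A,B,C,m,E,c,F,D]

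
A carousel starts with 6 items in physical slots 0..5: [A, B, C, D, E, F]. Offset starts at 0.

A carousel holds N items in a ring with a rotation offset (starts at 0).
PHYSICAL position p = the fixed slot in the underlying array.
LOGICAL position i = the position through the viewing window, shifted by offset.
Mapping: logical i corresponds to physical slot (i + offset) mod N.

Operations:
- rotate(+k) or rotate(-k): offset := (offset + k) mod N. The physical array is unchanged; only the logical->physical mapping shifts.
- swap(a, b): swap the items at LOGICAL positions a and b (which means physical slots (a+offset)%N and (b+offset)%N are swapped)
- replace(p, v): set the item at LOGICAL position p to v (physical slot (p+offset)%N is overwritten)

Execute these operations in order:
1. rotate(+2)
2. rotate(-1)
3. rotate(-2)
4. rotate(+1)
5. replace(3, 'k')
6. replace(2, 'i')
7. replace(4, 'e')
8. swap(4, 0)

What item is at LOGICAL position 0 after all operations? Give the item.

Answer: e

Derivation:
After op 1 (rotate(+2)): offset=2, physical=[A,B,C,D,E,F], logical=[C,D,E,F,A,B]
After op 2 (rotate(-1)): offset=1, physical=[A,B,C,D,E,F], logical=[B,C,D,E,F,A]
After op 3 (rotate(-2)): offset=5, physical=[A,B,C,D,E,F], logical=[F,A,B,C,D,E]
After op 4 (rotate(+1)): offset=0, physical=[A,B,C,D,E,F], logical=[A,B,C,D,E,F]
After op 5 (replace(3, 'k')): offset=0, physical=[A,B,C,k,E,F], logical=[A,B,C,k,E,F]
After op 6 (replace(2, 'i')): offset=0, physical=[A,B,i,k,E,F], logical=[A,B,i,k,E,F]
After op 7 (replace(4, 'e')): offset=0, physical=[A,B,i,k,e,F], logical=[A,B,i,k,e,F]
After op 8 (swap(4, 0)): offset=0, physical=[e,B,i,k,A,F], logical=[e,B,i,k,A,F]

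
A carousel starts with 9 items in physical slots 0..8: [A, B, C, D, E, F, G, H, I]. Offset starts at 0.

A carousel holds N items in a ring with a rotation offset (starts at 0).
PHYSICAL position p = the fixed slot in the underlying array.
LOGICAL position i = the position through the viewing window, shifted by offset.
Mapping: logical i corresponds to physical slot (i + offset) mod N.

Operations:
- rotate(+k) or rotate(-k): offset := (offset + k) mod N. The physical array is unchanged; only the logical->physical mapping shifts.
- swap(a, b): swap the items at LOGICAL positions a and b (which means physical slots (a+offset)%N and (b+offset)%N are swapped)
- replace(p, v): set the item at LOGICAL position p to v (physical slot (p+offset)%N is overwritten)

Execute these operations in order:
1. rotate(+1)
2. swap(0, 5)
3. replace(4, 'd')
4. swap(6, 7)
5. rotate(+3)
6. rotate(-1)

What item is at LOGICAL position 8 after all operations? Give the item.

After op 1 (rotate(+1)): offset=1, physical=[A,B,C,D,E,F,G,H,I], logical=[B,C,D,E,F,G,H,I,A]
After op 2 (swap(0, 5)): offset=1, physical=[A,G,C,D,E,F,B,H,I], logical=[G,C,D,E,F,B,H,I,A]
After op 3 (replace(4, 'd')): offset=1, physical=[A,G,C,D,E,d,B,H,I], logical=[G,C,D,E,d,B,H,I,A]
After op 4 (swap(6, 7)): offset=1, physical=[A,G,C,D,E,d,B,I,H], logical=[G,C,D,E,d,B,I,H,A]
After op 5 (rotate(+3)): offset=4, physical=[A,G,C,D,E,d,B,I,H], logical=[E,d,B,I,H,A,G,C,D]
After op 6 (rotate(-1)): offset=3, physical=[A,G,C,D,E,d,B,I,H], logical=[D,E,d,B,I,H,A,G,C]

Answer: C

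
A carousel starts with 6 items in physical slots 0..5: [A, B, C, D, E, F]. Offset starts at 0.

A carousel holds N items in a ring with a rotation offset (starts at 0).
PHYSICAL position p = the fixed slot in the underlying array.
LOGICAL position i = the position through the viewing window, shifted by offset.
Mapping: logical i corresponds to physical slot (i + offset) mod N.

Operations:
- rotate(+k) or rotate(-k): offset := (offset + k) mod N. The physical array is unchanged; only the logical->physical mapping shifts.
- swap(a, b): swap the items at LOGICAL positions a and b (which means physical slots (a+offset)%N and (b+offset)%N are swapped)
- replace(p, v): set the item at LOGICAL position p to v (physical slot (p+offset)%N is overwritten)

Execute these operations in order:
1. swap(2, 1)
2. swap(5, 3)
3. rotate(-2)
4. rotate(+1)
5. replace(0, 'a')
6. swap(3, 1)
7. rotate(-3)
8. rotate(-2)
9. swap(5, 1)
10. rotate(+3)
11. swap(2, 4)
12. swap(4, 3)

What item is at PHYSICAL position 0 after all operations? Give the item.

Answer: C

Derivation:
After op 1 (swap(2, 1)): offset=0, physical=[A,C,B,D,E,F], logical=[A,C,B,D,E,F]
After op 2 (swap(5, 3)): offset=0, physical=[A,C,B,F,E,D], logical=[A,C,B,F,E,D]
After op 3 (rotate(-2)): offset=4, physical=[A,C,B,F,E,D], logical=[E,D,A,C,B,F]
After op 4 (rotate(+1)): offset=5, physical=[A,C,B,F,E,D], logical=[D,A,C,B,F,E]
After op 5 (replace(0, 'a')): offset=5, physical=[A,C,B,F,E,a], logical=[a,A,C,B,F,E]
After op 6 (swap(3, 1)): offset=5, physical=[B,C,A,F,E,a], logical=[a,B,C,A,F,E]
After op 7 (rotate(-3)): offset=2, physical=[B,C,A,F,E,a], logical=[A,F,E,a,B,C]
After op 8 (rotate(-2)): offset=0, physical=[B,C,A,F,E,a], logical=[B,C,A,F,E,a]
After op 9 (swap(5, 1)): offset=0, physical=[B,a,A,F,E,C], logical=[B,a,A,F,E,C]
After op 10 (rotate(+3)): offset=3, physical=[B,a,A,F,E,C], logical=[F,E,C,B,a,A]
After op 11 (swap(2, 4)): offset=3, physical=[B,C,A,F,E,a], logical=[F,E,a,B,C,A]
After op 12 (swap(4, 3)): offset=3, physical=[C,B,A,F,E,a], logical=[F,E,a,C,B,A]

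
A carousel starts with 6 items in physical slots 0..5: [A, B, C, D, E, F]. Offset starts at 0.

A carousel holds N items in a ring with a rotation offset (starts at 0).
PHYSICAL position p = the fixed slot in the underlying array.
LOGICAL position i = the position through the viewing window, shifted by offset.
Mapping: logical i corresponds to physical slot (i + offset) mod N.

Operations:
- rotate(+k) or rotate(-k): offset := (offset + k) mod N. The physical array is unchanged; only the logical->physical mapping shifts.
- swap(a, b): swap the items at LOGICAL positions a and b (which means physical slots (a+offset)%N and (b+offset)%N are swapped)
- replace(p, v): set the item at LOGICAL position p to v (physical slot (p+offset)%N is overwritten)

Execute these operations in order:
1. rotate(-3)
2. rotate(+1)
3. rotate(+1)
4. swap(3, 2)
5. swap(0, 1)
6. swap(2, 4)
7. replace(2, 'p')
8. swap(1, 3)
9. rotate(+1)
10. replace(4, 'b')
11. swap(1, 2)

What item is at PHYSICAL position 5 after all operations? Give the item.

After op 1 (rotate(-3)): offset=3, physical=[A,B,C,D,E,F], logical=[D,E,F,A,B,C]
After op 2 (rotate(+1)): offset=4, physical=[A,B,C,D,E,F], logical=[E,F,A,B,C,D]
After op 3 (rotate(+1)): offset=5, physical=[A,B,C,D,E,F], logical=[F,A,B,C,D,E]
After op 4 (swap(3, 2)): offset=5, physical=[A,C,B,D,E,F], logical=[F,A,C,B,D,E]
After op 5 (swap(0, 1)): offset=5, physical=[F,C,B,D,E,A], logical=[A,F,C,B,D,E]
After op 6 (swap(2, 4)): offset=5, physical=[F,D,B,C,E,A], logical=[A,F,D,B,C,E]
After op 7 (replace(2, 'p')): offset=5, physical=[F,p,B,C,E,A], logical=[A,F,p,B,C,E]
After op 8 (swap(1, 3)): offset=5, physical=[B,p,F,C,E,A], logical=[A,B,p,F,C,E]
After op 9 (rotate(+1)): offset=0, physical=[B,p,F,C,E,A], logical=[B,p,F,C,E,A]
After op 10 (replace(4, 'b')): offset=0, physical=[B,p,F,C,b,A], logical=[B,p,F,C,b,A]
After op 11 (swap(1, 2)): offset=0, physical=[B,F,p,C,b,A], logical=[B,F,p,C,b,A]

Answer: A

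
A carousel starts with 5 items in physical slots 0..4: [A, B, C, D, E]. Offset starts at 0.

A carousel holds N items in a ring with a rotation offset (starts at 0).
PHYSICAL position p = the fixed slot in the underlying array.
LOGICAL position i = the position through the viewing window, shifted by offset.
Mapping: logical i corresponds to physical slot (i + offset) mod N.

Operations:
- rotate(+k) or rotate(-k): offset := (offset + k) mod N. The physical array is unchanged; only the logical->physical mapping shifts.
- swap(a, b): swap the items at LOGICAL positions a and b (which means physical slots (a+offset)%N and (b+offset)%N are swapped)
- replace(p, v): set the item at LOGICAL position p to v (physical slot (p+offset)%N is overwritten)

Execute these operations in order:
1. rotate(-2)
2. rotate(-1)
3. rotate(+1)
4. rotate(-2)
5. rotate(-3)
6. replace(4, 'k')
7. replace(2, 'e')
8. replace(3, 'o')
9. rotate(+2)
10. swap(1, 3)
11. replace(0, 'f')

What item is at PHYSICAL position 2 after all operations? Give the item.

After op 1 (rotate(-2)): offset=3, physical=[A,B,C,D,E], logical=[D,E,A,B,C]
After op 2 (rotate(-1)): offset=2, physical=[A,B,C,D,E], logical=[C,D,E,A,B]
After op 3 (rotate(+1)): offset=3, physical=[A,B,C,D,E], logical=[D,E,A,B,C]
After op 4 (rotate(-2)): offset=1, physical=[A,B,C,D,E], logical=[B,C,D,E,A]
After op 5 (rotate(-3)): offset=3, physical=[A,B,C,D,E], logical=[D,E,A,B,C]
After op 6 (replace(4, 'k')): offset=3, physical=[A,B,k,D,E], logical=[D,E,A,B,k]
After op 7 (replace(2, 'e')): offset=3, physical=[e,B,k,D,E], logical=[D,E,e,B,k]
After op 8 (replace(3, 'o')): offset=3, physical=[e,o,k,D,E], logical=[D,E,e,o,k]
After op 9 (rotate(+2)): offset=0, physical=[e,o,k,D,E], logical=[e,o,k,D,E]
After op 10 (swap(1, 3)): offset=0, physical=[e,D,k,o,E], logical=[e,D,k,o,E]
After op 11 (replace(0, 'f')): offset=0, physical=[f,D,k,o,E], logical=[f,D,k,o,E]

Answer: k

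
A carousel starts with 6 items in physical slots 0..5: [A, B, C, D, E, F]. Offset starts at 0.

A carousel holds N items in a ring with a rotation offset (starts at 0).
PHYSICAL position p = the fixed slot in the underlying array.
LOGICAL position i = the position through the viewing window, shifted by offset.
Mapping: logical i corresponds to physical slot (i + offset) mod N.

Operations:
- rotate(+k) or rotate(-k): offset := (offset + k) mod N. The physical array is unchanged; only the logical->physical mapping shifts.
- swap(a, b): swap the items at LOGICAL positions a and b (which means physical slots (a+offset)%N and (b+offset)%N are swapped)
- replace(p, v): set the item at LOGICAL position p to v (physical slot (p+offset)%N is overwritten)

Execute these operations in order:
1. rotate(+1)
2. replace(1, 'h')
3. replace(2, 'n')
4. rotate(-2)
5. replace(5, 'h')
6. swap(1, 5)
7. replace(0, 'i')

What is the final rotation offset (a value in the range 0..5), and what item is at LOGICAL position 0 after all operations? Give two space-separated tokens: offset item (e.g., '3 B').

Answer: 5 i

Derivation:
After op 1 (rotate(+1)): offset=1, physical=[A,B,C,D,E,F], logical=[B,C,D,E,F,A]
After op 2 (replace(1, 'h')): offset=1, physical=[A,B,h,D,E,F], logical=[B,h,D,E,F,A]
After op 3 (replace(2, 'n')): offset=1, physical=[A,B,h,n,E,F], logical=[B,h,n,E,F,A]
After op 4 (rotate(-2)): offset=5, physical=[A,B,h,n,E,F], logical=[F,A,B,h,n,E]
After op 5 (replace(5, 'h')): offset=5, physical=[A,B,h,n,h,F], logical=[F,A,B,h,n,h]
After op 6 (swap(1, 5)): offset=5, physical=[h,B,h,n,A,F], logical=[F,h,B,h,n,A]
After op 7 (replace(0, 'i')): offset=5, physical=[h,B,h,n,A,i], logical=[i,h,B,h,n,A]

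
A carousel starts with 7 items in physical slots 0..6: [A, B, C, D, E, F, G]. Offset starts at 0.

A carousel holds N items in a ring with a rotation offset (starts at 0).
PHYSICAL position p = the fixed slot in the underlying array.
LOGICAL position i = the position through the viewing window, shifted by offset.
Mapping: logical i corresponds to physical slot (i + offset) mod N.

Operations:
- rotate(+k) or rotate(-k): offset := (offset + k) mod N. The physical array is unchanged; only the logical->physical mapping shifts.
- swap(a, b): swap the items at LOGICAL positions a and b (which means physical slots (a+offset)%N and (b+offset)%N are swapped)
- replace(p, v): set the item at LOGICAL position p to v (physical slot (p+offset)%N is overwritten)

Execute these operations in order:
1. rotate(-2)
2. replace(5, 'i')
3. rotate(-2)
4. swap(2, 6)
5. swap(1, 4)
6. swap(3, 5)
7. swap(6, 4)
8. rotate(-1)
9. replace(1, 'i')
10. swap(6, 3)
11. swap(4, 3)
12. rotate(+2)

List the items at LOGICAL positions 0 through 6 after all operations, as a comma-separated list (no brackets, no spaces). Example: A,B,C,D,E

Answer: A,B,G,F,C,E,i

Derivation:
After op 1 (rotate(-2)): offset=5, physical=[A,B,C,D,E,F,G], logical=[F,G,A,B,C,D,E]
After op 2 (replace(5, 'i')): offset=5, physical=[A,B,C,i,E,F,G], logical=[F,G,A,B,C,i,E]
After op 3 (rotate(-2)): offset=3, physical=[A,B,C,i,E,F,G], logical=[i,E,F,G,A,B,C]
After op 4 (swap(2, 6)): offset=3, physical=[A,B,F,i,E,C,G], logical=[i,E,C,G,A,B,F]
After op 5 (swap(1, 4)): offset=3, physical=[E,B,F,i,A,C,G], logical=[i,A,C,G,E,B,F]
After op 6 (swap(3, 5)): offset=3, physical=[E,G,F,i,A,C,B], logical=[i,A,C,B,E,G,F]
After op 7 (swap(6, 4)): offset=3, physical=[F,G,E,i,A,C,B], logical=[i,A,C,B,F,G,E]
After op 8 (rotate(-1)): offset=2, physical=[F,G,E,i,A,C,B], logical=[E,i,A,C,B,F,G]
After op 9 (replace(1, 'i')): offset=2, physical=[F,G,E,i,A,C,B], logical=[E,i,A,C,B,F,G]
After op 10 (swap(6, 3)): offset=2, physical=[F,C,E,i,A,G,B], logical=[E,i,A,G,B,F,C]
After op 11 (swap(4, 3)): offset=2, physical=[F,C,E,i,A,B,G], logical=[E,i,A,B,G,F,C]
After op 12 (rotate(+2)): offset=4, physical=[F,C,E,i,A,B,G], logical=[A,B,G,F,C,E,i]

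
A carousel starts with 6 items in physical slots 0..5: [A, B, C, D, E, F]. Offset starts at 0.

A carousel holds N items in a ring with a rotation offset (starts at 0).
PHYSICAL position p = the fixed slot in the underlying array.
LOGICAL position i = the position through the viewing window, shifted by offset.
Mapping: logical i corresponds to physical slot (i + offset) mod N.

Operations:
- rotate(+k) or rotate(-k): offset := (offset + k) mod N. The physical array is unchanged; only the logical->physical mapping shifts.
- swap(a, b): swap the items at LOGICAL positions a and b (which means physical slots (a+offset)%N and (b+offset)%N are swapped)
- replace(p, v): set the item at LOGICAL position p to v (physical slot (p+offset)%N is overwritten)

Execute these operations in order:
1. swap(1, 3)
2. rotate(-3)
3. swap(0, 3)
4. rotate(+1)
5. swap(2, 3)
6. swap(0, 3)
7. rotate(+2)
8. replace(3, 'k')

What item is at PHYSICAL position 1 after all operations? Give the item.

Answer: E

Derivation:
After op 1 (swap(1, 3)): offset=0, physical=[A,D,C,B,E,F], logical=[A,D,C,B,E,F]
After op 2 (rotate(-3)): offset=3, physical=[A,D,C,B,E,F], logical=[B,E,F,A,D,C]
After op 3 (swap(0, 3)): offset=3, physical=[B,D,C,A,E,F], logical=[A,E,F,B,D,C]
After op 4 (rotate(+1)): offset=4, physical=[B,D,C,A,E,F], logical=[E,F,B,D,C,A]
After op 5 (swap(2, 3)): offset=4, physical=[D,B,C,A,E,F], logical=[E,F,D,B,C,A]
After op 6 (swap(0, 3)): offset=4, physical=[D,E,C,A,B,F], logical=[B,F,D,E,C,A]
After op 7 (rotate(+2)): offset=0, physical=[D,E,C,A,B,F], logical=[D,E,C,A,B,F]
After op 8 (replace(3, 'k')): offset=0, physical=[D,E,C,k,B,F], logical=[D,E,C,k,B,F]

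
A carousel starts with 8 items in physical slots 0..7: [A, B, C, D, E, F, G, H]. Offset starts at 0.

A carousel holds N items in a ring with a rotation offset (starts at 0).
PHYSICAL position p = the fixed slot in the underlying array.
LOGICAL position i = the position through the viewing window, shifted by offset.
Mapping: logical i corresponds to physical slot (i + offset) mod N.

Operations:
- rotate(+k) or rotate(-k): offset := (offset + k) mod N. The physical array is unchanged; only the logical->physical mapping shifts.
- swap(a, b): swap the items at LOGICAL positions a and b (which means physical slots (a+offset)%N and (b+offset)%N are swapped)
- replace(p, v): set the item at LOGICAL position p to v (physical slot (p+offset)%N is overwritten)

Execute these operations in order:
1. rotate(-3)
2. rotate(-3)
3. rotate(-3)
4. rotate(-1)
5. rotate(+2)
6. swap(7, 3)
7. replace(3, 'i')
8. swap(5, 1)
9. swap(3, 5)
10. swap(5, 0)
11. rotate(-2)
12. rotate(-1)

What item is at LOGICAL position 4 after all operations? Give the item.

After op 1 (rotate(-3)): offset=5, physical=[A,B,C,D,E,F,G,H], logical=[F,G,H,A,B,C,D,E]
After op 2 (rotate(-3)): offset=2, physical=[A,B,C,D,E,F,G,H], logical=[C,D,E,F,G,H,A,B]
After op 3 (rotate(-3)): offset=7, physical=[A,B,C,D,E,F,G,H], logical=[H,A,B,C,D,E,F,G]
After op 4 (rotate(-1)): offset=6, physical=[A,B,C,D,E,F,G,H], logical=[G,H,A,B,C,D,E,F]
After op 5 (rotate(+2)): offset=0, physical=[A,B,C,D,E,F,G,H], logical=[A,B,C,D,E,F,G,H]
After op 6 (swap(7, 3)): offset=0, physical=[A,B,C,H,E,F,G,D], logical=[A,B,C,H,E,F,G,D]
After op 7 (replace(3, 'i')): offset=0, physical=[A,B,C,i,E,F,G,D], logical=[A,B,C,i,E,F,G,D]
After op 8 (swap(5, 1)): offset=0, physical=[A,F,C,i,E,B,G,D], logical=[A,F,C,i,E,B,G,D]
After op 9 (swap(3, 5)): offset=0, physical=[A,F,C,B,E,i,G,D], logical=[A,F,C,B,E,i,G,D]
After op 10 (swap(5, 0)): offset=0, physical=[i,F,C,B,E,A,G,D], logical=[i,F,C,B,E,A,G,D]
After op 11 (rotate(-2)): offset=6, physical=[i,F,C,B,E,A,G,D], logical=[G,D,i,F,C,B,E,A]
After op 12 (rotate(-1)): offset=5, physical=[i,F,C,B,E,A,G,D], logical=[A,G,D,i,F,C,B,E]

Answer: F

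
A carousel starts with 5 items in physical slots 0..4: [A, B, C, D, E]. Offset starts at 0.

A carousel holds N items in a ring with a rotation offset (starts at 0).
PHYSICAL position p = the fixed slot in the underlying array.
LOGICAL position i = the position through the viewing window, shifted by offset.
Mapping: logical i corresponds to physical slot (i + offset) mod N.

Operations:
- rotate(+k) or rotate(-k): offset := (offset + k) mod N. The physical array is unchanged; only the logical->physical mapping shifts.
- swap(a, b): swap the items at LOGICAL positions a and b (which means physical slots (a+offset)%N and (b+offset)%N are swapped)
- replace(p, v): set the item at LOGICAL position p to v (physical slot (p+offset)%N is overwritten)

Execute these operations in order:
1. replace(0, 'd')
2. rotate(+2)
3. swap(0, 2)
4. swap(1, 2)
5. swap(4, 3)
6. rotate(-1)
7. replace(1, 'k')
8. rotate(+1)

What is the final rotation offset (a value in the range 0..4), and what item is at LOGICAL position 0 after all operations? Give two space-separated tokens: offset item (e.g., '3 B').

Answer: 2 k

Derivation:
After op 1 (replace(0, 'd')): offset=0, physical=[d,B,C,D,E], logical=[d,B,C,D,E]
After op 2 (rotate(+2)): offset=2, physical=[d,B,C,D,E], logical=[C,D,E,d,B]
After op 3 (swap(0, 2)): offset=2, physical=[d,B,E,D,C], logical=[E,D,C,d,B]
After op 4 (swap(1, 2)): offset=2, physical=[d,B,E,C,D], logical=[E,C,D,d,B]
After op 5 (swap(4, 3)): offset=2, physical=[B,d,E,C,D], logical=[E,C,D,B,d]
After op 6 (rotate(-1)): offset=1, physical=[B,d,E,C,D], logical=[d,E,C,D,B]
After op 7 (replace(1, 'k')): offset=1, physical=[B,d,k,C,D], logical=[d,k,C,D,B]
After op 8 (rotate(+1)): offset=2, physical=[B,d,k,C,D], logical=[k,C,D,B,d]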